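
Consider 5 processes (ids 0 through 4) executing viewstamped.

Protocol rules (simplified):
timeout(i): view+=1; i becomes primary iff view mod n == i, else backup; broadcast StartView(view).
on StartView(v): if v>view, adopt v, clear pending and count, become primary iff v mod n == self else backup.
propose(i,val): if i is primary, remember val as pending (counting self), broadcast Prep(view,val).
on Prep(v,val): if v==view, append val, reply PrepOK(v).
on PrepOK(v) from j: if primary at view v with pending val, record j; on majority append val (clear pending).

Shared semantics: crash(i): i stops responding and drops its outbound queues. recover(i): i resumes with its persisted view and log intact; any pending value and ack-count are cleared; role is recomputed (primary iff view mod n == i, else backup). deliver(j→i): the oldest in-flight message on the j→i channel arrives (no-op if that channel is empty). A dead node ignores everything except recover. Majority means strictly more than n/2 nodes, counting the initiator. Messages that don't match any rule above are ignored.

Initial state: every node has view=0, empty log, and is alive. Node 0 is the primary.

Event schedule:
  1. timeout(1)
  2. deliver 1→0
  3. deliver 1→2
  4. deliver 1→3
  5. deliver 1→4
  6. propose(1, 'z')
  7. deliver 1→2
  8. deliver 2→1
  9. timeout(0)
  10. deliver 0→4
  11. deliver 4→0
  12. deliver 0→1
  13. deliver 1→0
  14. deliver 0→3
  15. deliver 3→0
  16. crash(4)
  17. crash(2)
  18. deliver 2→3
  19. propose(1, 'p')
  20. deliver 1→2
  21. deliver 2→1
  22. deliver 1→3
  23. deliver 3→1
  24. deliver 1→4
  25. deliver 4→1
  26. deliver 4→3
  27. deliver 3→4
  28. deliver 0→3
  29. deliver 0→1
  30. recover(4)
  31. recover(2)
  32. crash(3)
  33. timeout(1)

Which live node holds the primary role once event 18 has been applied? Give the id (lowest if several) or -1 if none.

step 1 timeout(1): 1={prim,v=1,log=-}
step 2 deliver 1→0: 0={back,v=1,log=-}
step 3 deliver 1→2: 2={back,v=1,log=-}
step 4 deliver 1→3: 3={back,v=1,log=-}
step 5 deliver 1→4: 4={back,v=1,log=-}
step 6 propose(1,'z'): —
step 7 deliver 1→2: 2={back,v=1,log=z}
step 8 deliver 2→1: —
step 9 timeout(0): 0={back,v=2,log=-}
step 10 deliver 0→4: 4={back,v=2,log=-}
step 11 deliver 4→0: —
step 12 deliver 0→1: 1={back,v=2,log=-}
step 13 deliver 1→0: —
step 14 deliver 0→3: 3={back,v=2,log=-}
step 15 deliver 3→0: —
step 16 crash(4): 4={✗back,v=2,log=-}
step 17 crash(2): 2={✗back,v=1,log=z}
step 18 deliver 2→3: —

-1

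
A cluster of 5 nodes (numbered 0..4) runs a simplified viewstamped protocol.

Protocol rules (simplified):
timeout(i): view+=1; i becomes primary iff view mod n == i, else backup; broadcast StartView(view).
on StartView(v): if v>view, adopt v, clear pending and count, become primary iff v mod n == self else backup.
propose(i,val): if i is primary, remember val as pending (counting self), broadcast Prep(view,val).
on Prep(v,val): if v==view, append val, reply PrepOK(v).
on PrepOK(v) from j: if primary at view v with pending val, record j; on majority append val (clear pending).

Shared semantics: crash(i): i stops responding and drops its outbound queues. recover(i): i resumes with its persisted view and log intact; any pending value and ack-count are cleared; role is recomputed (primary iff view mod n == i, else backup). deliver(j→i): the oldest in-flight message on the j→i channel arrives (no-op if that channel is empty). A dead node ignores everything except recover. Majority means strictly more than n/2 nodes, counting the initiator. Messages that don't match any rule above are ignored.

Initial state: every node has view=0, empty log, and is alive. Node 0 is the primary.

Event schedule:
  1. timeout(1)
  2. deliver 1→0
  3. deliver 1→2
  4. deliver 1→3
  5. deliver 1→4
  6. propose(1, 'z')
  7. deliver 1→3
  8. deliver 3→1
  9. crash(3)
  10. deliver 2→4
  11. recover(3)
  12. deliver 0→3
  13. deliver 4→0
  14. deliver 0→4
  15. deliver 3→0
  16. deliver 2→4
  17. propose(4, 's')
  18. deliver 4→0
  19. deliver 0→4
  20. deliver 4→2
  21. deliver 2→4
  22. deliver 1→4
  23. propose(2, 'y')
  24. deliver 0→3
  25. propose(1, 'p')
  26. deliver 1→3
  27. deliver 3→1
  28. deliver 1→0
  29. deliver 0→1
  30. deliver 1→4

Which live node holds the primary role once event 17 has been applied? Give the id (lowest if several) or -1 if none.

1

after 1 — timeout(1): n1:prim/v1/[-]
after 2 — deliver 1→0: n0:back/v1/[-]
after 3 — deliver 1→2: n2:back/v1/[-]
after 4 — deliver 1→3: n3:back/v1/[-]
after 5 — deliver 1→4: n4:back/v1/[-]
after 6 — propose(1,'z'): ·
after 7 — deliver 1→3: n3:back/v1/[z]
after 8 — deliver 3→1: ·
after 9 — crash(3): n3:✗back/v1/[z]
after 10 — deliver 2→4: ·
after 11 — recover(3): n3:back/v1/[z]
after 12 — deliver 0→3: ·
after 13 — deliver 4→0: ·
after 14 — deliver 0→4: ·
after 15 — deliver 3→0: ·
after 16 — deliver 2→4: ·
after 17 — propose(4,'s'): ·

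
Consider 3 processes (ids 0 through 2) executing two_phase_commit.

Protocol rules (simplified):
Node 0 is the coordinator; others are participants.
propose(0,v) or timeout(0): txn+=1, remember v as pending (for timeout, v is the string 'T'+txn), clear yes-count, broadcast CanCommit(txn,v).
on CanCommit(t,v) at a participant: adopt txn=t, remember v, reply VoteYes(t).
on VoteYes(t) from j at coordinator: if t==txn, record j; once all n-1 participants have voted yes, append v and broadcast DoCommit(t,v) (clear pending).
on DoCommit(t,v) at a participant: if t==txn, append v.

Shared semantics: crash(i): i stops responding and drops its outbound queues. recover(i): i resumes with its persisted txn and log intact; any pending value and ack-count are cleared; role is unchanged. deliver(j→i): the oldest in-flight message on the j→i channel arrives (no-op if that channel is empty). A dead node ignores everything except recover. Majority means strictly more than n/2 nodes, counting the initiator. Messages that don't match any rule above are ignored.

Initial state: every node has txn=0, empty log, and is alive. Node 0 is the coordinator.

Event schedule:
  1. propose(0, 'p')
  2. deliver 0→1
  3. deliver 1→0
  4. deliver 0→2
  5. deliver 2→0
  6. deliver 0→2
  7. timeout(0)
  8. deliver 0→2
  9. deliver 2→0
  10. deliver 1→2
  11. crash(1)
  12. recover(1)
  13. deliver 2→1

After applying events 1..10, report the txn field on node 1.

e1 propose(0,'p'): 0[coor,t=1,-]
e2 deliver 0→1: 1[part,t=1,-]
e3 deliver 1→0: ·
e4 deliver 0→2: 2[part,t=1,-]
e5 deliver 2→0: 0[coor,t=1,p]
e6 deliver 0→2: 2[part,t=1,p]
e7 timeout(0): 0[coor,t=2,p]
e8 deliver 0→2: 2[part,t=2,p]
e9 deliver 2→0: ·
e10 deliver 1→2: ·

1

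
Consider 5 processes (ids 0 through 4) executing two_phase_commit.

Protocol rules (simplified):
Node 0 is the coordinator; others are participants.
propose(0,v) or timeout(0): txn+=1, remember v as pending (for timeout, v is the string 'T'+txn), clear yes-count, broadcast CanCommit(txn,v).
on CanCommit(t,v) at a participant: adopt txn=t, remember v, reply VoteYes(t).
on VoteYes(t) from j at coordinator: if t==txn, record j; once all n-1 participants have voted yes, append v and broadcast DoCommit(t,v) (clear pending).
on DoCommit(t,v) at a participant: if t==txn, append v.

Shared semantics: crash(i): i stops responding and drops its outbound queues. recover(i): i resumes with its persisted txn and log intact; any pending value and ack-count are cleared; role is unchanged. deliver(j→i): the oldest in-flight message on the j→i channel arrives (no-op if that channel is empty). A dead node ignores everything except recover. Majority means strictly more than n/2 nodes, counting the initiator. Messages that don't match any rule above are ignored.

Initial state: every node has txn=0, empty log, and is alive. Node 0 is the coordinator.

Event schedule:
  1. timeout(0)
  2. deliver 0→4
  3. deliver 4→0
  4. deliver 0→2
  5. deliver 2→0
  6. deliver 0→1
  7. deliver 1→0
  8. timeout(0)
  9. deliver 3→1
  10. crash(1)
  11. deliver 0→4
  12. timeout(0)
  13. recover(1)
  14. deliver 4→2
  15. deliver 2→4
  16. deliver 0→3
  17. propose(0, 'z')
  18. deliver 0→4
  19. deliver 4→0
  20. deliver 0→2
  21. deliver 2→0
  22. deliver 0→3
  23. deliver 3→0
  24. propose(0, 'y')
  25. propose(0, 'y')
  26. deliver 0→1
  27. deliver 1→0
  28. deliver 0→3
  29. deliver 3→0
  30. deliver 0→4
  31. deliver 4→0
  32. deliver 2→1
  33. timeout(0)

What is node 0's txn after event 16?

3

1. timeout(0):  <0:coor t1 ->
2. deliver 0→4:  <4:part t1 ->
3. deliver 4→0:  nop
4. deliver 0→2:  <2:part t1 ->
5. deliver 2→0:  nop
6. deliver 0→1:  <1:part t1 ->
7. deliver 1→0:  nop
8. timeout(0):  <0:coor t2 ->
9. deliver 3→1:  nop
10. crash(1):  <1:✗part t1 ->
11. deliver 0→4:  <4:part t2 ->
12. timeout(0):  <0:coor t3 ->
13. recover(1):  <1:part t1 ->
14. deliver 4→2:  nop
15. deliver 2→4:  nop
16. deliver 0→3:  <3:part t1 ->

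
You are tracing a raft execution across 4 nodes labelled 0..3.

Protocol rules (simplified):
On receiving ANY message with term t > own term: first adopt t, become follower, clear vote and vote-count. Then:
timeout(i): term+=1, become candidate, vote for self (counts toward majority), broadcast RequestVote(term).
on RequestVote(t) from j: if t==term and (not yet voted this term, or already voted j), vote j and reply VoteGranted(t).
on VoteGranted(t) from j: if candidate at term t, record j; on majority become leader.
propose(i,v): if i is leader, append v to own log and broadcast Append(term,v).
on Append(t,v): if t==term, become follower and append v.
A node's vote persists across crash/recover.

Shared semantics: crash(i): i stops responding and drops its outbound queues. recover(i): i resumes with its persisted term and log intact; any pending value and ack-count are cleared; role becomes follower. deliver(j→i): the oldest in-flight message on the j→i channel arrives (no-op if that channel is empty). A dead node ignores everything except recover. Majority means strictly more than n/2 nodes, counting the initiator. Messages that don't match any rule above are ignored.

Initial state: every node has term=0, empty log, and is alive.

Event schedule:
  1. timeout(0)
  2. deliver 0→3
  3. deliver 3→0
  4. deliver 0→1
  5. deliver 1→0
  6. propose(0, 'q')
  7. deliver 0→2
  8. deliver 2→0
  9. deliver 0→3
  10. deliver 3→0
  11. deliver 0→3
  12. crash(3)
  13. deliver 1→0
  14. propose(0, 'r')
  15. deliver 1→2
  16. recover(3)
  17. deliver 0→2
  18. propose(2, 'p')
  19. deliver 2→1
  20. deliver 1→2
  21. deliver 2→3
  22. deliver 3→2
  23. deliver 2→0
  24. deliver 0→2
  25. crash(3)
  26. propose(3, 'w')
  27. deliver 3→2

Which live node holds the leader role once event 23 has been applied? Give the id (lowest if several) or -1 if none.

after 1 — timeout(0): n0:cand/t1/[-]
after 2 — deliver 0→3: n3:foll/t1/[-]
after 3 — deliver 3→0: ·
after 4 — deliver 0→1: n1:foll/t1/[-]
after 5 — deliver 1→0: n0:lead/t1/[-]
after 6 — propose(0,'q'): n0:lead/t1/[q]
after 7 — deliver 0→2: n2:foll/t1/[-]
after 8 — deliver 2→0: ·
after 9 — deliver 0→3: n3:foll/t1/[q]
after 10 — deliver 3→0: ·
after 11 — deliver 0→3: ·
after 12 — crash(3): n3:✗foll/t1/[q]
after 13 — deliver 1→0: ·
after 14 — propose(0,'r'): n0:lead/t1/[q,r]
after 15 — deliver 1→2: ·
after 16 — recover(3): n3:foll/t1/[q]
after 17 — deliver 0→2: n2:foll/t1/[q]
after 18 — propose(2,'p'): ·
after 19 — deliver 2→1: ·
after 20 — deliver 1→2: ·
after 21 — deliver 2→3: ·
after 22 — deliver 3→2: ·
after 23 — deliver 2→0: ·

0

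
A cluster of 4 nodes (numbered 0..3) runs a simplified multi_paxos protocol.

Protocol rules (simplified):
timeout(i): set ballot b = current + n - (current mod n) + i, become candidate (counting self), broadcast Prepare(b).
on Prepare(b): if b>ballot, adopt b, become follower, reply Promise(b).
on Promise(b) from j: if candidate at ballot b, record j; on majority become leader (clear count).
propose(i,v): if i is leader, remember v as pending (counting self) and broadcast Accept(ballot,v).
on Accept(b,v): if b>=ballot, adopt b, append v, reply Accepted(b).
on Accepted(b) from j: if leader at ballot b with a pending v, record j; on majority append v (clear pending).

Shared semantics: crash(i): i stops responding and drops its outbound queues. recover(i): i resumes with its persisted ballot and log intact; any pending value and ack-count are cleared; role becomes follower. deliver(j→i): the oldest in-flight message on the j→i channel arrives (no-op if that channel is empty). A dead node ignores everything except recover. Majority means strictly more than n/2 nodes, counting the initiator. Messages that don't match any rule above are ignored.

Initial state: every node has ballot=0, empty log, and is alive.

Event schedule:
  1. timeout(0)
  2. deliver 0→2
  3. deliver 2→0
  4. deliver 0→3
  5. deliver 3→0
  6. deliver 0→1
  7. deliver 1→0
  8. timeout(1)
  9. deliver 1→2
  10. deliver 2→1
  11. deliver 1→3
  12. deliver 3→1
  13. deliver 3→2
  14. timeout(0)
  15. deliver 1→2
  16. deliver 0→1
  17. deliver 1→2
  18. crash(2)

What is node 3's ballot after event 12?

after 1 — timeout(0): n0:cand/b4/[-]
after 2 — deliver 0→2: n2:foll/b4/[-]
after 3 — deliver 2→0: ·
after 4 — deliver 0→3: n3:foll/b4/[-]
after 5 — deliver 3→0: n0:lead/b4/[-]
after 6 — deliver 0→1: n1:foll/b4/[-]
after 7 — deliver 1→0: ·
after 8 — timeout(1): n1:cand/b9/[-]
after 9 — deliver 1→2: n2:foll/b9/[-]
after 10 — deliver 2→1: ·
after 11 — deliver 1→3: n3:foll/b9/[-]
after 12 — deliver 3→1: n1:lead/b9/[-]

9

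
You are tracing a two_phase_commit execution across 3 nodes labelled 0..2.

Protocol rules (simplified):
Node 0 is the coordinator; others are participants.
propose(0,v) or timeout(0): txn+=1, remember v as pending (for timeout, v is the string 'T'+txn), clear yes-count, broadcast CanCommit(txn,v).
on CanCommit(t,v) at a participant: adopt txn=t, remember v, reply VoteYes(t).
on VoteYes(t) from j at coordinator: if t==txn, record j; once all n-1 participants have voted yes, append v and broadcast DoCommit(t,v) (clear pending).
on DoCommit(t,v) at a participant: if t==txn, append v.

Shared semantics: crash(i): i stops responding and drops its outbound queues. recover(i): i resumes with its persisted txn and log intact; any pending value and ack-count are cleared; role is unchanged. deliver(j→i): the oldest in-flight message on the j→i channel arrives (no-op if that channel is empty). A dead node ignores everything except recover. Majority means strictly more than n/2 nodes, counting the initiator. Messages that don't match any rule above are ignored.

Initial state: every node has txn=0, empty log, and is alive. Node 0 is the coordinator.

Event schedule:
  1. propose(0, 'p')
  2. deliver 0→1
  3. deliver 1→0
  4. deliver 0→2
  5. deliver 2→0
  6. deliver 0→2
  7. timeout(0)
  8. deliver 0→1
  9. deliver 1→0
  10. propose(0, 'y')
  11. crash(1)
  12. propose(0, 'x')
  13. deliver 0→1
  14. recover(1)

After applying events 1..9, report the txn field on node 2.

step 1 propose(0,'p'): 0={coor,t=1,log=-}
step 2 deliver 0→1: 1={part,t=1,log=-}
step 3 deliver 1→0: —
step 4 deliver 0→2: 2={part,t=1,log=-}
step 5 deliver 2→0: 0={coor,t=1,log=p}
step 6 deliver 0→2: 2={part,t=1,log=p}
step 7 timeout(0): 0={coor,t=2,log=p}
step 8 deliver 0→1: 1={part,t=1,log=p}
step 9 deliver 1→0: —

1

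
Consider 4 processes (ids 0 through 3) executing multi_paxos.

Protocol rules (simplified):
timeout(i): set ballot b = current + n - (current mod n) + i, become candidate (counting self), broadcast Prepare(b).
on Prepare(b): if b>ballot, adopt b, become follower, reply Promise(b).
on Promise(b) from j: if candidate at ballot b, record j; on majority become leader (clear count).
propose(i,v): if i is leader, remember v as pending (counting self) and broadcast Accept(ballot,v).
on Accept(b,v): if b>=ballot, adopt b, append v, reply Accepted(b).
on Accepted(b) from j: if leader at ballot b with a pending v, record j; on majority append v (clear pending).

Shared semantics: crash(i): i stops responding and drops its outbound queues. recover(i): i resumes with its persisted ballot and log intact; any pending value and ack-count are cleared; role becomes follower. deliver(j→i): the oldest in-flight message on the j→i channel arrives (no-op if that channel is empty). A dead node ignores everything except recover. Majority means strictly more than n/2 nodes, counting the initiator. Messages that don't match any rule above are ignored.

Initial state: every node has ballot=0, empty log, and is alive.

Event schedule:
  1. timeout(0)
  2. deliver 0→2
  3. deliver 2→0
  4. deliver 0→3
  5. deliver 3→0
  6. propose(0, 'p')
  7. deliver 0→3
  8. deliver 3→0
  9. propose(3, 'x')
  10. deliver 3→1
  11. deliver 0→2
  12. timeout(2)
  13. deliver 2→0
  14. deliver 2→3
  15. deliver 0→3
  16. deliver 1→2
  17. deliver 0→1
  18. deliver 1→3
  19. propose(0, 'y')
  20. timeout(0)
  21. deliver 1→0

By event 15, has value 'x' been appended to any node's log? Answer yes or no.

no

e1 timeout(0): 0[cand,b=4,-]
e2 deliver 0→2: 2[foll,b=4,-]
e3 deliver 2→0: ·
e4 deliver 0→3: 3[foll,b=4,-]
e5 deliver 3→0: 0[lead,b=4,-]
e6 propose(0,'p'): ·
e7 deliver 0→3: 3[foll,b=4,p]
e8 deliver 3→0: ·
e9 propose(3,'x'): ·
e10 deliver 3→1: ·
e11 deliver 0→2: 2[foll,b=4,p]
e12 timeout(2): 2[cand,b=10,p]
e13 deliver 2→0: 0[lead,b=4,p]
e14 deliver 2→3: 3[foll,b=10,p]
e15 deliver 0→3: ·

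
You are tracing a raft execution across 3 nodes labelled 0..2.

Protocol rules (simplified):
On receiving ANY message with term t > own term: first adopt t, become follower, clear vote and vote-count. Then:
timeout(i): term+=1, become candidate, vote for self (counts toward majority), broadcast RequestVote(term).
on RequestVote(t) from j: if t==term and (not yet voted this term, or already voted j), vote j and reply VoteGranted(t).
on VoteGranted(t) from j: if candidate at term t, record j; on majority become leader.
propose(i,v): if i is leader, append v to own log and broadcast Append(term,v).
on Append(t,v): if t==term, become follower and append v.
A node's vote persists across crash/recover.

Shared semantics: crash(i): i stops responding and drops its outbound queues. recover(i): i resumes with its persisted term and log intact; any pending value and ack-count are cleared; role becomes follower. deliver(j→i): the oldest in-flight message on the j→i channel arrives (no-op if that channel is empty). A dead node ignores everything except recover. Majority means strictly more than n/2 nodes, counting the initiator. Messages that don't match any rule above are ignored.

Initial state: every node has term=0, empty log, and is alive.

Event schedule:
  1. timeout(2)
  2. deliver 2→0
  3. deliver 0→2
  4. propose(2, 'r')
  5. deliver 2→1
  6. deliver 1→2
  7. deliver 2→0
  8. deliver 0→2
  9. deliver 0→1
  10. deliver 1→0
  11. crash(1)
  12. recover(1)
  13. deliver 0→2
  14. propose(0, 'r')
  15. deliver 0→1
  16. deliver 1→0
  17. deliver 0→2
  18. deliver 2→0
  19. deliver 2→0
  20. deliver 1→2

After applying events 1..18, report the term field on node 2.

1

e1 timeout(2): 2[cand,t=1,-]
e2 deliver 2→0: 0[foll,t=1,-]
e3 deliver 0→2: 2[lead,t=1,-]
e4 propose(2,'r'): 2[lead,t=1,r]
e5 deliver 2→1: 1[foll,t=1,-]
e6 deliver 1→2: ·
e7 deliver 2→0: 0[foll,t=1,r]
e8 deliver 0→2: ·
e9 deliver 0→1: ·
e10 deliver 1→0: ·
e11 crash(1): 1[✗foll,t=1,-]
e12 recover(1): 1[foll,t=1,-]
e13 deliver 0→2: ·
e14 propose(0,'r'): ·
e15 deliver 0→1: ·
e16 deliver 1→0: ·
e17 deliver 0→2: ·
e18 deliver 2→0: ·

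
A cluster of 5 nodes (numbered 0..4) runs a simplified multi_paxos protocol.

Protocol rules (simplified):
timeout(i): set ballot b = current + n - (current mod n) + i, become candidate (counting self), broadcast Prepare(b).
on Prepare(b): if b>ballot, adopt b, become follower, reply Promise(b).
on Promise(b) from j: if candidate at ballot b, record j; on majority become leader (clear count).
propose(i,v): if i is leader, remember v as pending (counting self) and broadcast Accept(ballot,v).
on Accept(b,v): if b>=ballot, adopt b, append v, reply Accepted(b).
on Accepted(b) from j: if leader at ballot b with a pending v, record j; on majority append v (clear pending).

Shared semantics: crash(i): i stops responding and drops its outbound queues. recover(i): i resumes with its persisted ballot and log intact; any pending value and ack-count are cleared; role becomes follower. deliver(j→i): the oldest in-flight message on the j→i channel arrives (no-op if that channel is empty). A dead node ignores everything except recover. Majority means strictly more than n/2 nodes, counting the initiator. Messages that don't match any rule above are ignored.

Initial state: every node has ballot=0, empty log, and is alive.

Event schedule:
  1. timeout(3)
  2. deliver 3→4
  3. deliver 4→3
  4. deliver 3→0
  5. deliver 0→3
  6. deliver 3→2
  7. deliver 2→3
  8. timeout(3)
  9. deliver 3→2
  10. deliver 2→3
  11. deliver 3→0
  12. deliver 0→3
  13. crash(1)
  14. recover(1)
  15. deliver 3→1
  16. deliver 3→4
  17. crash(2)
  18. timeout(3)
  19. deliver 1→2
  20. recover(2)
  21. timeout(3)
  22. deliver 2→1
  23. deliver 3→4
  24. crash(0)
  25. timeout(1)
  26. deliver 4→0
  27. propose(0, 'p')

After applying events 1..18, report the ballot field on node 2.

13

e1 timeout(3): 3[cand,b=8,-]
e2 deliver 3→4: 4[foll,b=8,-]
e3 deliver 4→3: ·
e4 deliver 3→0: 0[foll,b=8,-]
e5 deliver 0→3: 3[lead,b=8,-]
e6 deliver 3→2: 2[foll,b=8,-]
e7 deliver 2→3: ·
e8 timeout(3): 3[cand,b=13,-]
e9 deliver 3→2: 2[foll,b=13,-]
e10 deliver 2→3: ·
e11 deliver 3→0: 0[foll,b=13,-]
e12 deliver 0→3: 3[lead,b=13,-]
e13 crash(1): 1[✗foll,b=0,-]
e14 recover(1): 1[foll,b=0,-]
e15 deliver 3→1: 1[foll,b=8,-]
e16 deliver 3→4: 4[foll,b=13,-]
e17 crash(2): 2[✗foll,b=13,-]
e18 timeout(3): 3[cand,b=18,-]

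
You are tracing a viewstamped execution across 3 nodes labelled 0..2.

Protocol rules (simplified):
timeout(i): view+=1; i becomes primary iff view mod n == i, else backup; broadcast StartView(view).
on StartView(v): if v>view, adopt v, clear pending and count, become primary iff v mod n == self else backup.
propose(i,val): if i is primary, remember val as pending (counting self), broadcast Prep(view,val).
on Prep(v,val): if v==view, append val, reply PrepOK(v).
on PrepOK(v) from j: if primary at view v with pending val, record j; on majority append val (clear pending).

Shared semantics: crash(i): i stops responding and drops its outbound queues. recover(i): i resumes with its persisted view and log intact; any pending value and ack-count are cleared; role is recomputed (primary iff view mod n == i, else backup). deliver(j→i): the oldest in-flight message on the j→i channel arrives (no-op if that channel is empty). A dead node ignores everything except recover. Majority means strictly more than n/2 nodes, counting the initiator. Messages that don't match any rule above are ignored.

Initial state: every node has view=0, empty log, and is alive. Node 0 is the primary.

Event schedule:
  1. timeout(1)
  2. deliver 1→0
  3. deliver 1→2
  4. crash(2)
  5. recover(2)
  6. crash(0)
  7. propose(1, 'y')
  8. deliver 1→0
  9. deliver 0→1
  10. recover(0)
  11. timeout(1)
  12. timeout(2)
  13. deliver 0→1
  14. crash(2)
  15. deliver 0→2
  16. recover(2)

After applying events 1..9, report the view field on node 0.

1

step 1 timeout(1): 1={prim,v=1,log=-}
step 2 deliver 1→0: 0={back,v=1,log=-}
step 3 deliver 1→2: 2={back,v=1,log=-}
step 4 crash(2): 2={✗back,v=1,log=-}
step 5 recover(2): 2={back,v=1,log=-}
step 6 crash(0): 0={✗back,v=1,log=-}
step 7 propose(1,'y'): —
step 8 deliver 1→0: —
step 9 deliver 0→1: —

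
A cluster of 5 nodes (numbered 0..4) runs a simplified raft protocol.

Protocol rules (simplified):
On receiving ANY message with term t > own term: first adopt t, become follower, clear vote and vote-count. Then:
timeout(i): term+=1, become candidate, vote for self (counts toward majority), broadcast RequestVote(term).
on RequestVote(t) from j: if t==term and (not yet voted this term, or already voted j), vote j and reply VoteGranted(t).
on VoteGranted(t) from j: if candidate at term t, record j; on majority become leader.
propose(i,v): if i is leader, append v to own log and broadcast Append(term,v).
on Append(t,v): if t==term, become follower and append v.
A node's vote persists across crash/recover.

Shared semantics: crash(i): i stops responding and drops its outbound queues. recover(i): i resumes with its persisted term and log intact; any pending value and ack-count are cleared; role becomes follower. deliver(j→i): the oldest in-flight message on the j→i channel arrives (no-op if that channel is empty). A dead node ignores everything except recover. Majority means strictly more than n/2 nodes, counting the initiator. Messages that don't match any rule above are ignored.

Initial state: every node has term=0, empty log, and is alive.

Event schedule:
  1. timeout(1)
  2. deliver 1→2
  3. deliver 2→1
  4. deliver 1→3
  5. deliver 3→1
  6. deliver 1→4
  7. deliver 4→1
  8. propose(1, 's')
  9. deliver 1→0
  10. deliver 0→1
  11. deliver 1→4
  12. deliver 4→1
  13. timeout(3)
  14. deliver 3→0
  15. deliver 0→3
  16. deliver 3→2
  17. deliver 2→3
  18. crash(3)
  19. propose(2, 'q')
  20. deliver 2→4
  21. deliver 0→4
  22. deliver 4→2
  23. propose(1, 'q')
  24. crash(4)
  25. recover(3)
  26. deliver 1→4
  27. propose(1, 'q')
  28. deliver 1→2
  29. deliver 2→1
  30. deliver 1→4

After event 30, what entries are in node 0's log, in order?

empty

step 1 timeout(1): 1={cand,t=1,log=-}
step 2 deliver 1→2: 2={foll,t=1,log=-}
step 3 deliver 2→1: —
step 4 deliver 1→3: 3={foll,t=1,log=-}
step 5 deliver 3→1: 1={lead,t=1,log=-}
step 6 deliver 1→4: 4={foll,t=1,log=-}
step 7 deliver 4→1: —
step 8 propose(1,'s'): 1={lead,t=1,log=s}
step 9 deliver 1→0: 0={foll,t=1,log=-}
step 10 deliver 0→1: —
step 11 deliver 1→4: 4={foll,t=1,log=s}
step 12 deliver 4→1: —
step 13 timeout(3): 3={cand,t=2,log=-}
step 14 deliver 3→0: 0={foll,t=2,log=-}
step 15 deliver 0→3: —
step 16 deliver 3→2: 2={foll,t=2,log=-}
step 17 deliver 2→3: 3={lead,t=2,log=-}
step 18 crash(3): 3={✗lead,t=2,log=-}
step 19 propose(2,'q'): —
step 20 deliver 2→4: —
step 21 deliver 0→4: —
step 22 deliver 4→2: —
step 23 propose(1,'q'): 1={lead,t=1,log=s,q}
step 24 crash(4): 4={✗foll,t=1,log=s}
step 25 recover(3): 3={foll,t=2,log=-}
step 26 deliver 1→4: —
step 27 propose(1,'q'): 1={lead,t=1,log=s,q,q}
step 28 deliver 1→2: —
step 29 deliver 2→1: —
step 30 deliver 1→4: —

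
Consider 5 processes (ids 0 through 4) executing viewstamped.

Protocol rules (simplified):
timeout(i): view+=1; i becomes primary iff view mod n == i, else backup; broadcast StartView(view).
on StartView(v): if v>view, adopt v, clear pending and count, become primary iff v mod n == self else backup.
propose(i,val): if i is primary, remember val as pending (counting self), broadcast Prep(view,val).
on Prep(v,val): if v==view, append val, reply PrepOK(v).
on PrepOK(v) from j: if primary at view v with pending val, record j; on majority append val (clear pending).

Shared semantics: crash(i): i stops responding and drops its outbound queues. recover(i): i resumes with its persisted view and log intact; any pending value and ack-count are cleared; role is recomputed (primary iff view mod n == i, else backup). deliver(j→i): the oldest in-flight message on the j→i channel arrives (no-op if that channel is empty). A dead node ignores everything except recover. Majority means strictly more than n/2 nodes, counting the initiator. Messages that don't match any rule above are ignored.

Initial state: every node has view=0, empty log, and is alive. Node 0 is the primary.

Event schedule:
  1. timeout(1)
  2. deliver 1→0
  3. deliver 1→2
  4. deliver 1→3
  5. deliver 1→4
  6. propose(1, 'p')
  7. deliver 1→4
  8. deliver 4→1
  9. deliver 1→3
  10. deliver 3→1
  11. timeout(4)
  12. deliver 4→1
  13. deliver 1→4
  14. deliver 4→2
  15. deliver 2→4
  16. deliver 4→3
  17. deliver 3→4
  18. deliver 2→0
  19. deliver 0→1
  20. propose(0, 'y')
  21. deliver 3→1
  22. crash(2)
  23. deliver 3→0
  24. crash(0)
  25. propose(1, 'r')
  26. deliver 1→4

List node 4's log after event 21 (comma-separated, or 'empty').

step 1 timeout(1): 1={prim,v=1,log=-}
step 2 deliver 1→0: 0={back,v=1,log=-}
step 3 deliver 1→2: 2={back,v=1,log=-}
step 4 deliver 1→3: 3={back,v=1,log=-}
step 5 deliver 1→4: 4={back,v=1,log=-}
step 6 propose(1,'p'): —
step 7 deliver 1→4: 4={back,v=1,log=p}
step 8 deliver 4→1: —
step 9 deliver 1→3: 3={back,v=1,log=p}
step 10 deliver 3→1: 1={prim,v=1,log=p}
step 11 timeout(4): 4={back,v=2,log=p}
step 12 deliver 4→1: 1={back,v=2,log=p}
step 13 deliver 1→4: —
step 14 deliver 4→2: 2={prim,v=2,log=-}
step 15 deliver 2→4: —
step 16 deliver 4→3: 3={back,v=2,log=p}
step 17 deliver 3→4: —
step 18 deliver 2→0: —
step 19 deliver 0→1: —
step 20 propose(0,'y'): —
step 21 deliver 3→1: —

p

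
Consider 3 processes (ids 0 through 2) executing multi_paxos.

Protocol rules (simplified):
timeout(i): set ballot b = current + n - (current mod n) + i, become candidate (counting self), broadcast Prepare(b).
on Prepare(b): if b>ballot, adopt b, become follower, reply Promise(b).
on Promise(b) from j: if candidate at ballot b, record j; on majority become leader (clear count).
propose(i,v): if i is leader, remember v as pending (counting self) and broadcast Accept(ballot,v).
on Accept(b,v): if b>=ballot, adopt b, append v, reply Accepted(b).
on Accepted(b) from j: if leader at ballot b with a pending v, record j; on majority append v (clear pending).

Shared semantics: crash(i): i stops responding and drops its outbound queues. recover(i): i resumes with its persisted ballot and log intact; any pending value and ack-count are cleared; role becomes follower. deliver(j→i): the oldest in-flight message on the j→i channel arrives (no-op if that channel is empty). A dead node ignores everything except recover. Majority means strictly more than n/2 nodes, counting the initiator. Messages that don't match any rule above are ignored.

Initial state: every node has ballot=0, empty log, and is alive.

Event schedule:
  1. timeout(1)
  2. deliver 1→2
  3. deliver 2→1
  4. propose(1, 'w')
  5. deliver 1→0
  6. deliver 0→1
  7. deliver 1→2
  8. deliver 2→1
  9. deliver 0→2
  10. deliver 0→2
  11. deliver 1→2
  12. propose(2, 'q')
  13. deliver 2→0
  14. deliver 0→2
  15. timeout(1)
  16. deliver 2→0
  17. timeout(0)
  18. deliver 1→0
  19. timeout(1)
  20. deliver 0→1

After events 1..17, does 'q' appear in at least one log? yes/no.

no

[1] timeout(1) → N1(cand b4 [-])
[2] deliver 1→2 → N2(foll b4 [-])
[3] deliver 2→1 → N1(lead b4 [-])
[4] propose(1,'w') → ∅
[5] deliver 1→0 → N0(foll b4 [-])
[6] deliver 0→1 → ∅
[7] deliver 1→2 → N2(foll b4 [w])
[8] deliver 2→1 → N1(lead b4 [w])
[9] deliver 0→2 → ∅
[10] deliver 0→2 → ∅
[11] deliver 1→2 → ∅
[12] propose(2,'q') → ∅
[13] deliver 2→0 → ∅
[14] deliver 0→2 → ∅
[15] timeout(1) → N1(cand b7 [w])
[16] deliver 2→0 → ∅
[17] timeout(0) → N0(cand b6 [-])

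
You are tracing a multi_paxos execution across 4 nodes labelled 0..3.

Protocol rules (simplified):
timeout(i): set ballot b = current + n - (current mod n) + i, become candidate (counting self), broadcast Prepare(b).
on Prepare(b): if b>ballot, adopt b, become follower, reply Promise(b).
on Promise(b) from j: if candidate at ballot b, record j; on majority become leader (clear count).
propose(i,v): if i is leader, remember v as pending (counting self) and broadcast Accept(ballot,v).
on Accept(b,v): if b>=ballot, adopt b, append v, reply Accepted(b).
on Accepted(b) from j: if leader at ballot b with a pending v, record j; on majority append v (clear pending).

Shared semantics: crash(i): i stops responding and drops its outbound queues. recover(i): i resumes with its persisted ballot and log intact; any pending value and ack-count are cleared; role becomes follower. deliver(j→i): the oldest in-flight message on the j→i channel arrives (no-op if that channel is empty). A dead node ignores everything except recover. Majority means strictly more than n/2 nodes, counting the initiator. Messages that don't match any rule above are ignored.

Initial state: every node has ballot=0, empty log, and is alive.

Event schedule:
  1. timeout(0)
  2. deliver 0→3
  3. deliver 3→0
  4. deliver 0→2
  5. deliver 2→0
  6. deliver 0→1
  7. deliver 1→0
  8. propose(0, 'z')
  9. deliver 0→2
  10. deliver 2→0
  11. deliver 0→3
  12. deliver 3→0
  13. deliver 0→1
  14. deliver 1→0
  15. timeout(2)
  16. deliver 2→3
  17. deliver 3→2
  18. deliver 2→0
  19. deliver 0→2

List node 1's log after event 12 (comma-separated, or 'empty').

empty

step 1 timeout(0): 0={cand,b=4,log=-}
step 2 deliver 0→3: 3={foll,b=4,log=-}
step 3 deliver 3→0: —
step 4 deliver 0→2: 2={foll,b=4,log=-}
step 5 deliver 2→0: 0={lead,b=4,log=-}
step 6 deliver 0→1: 1={foll,b=4,log=-}
step 7 deliver 1→0: —
step 8 propose(0,'z'): —
step 9 deliver 0→2: 2={foll,b=4,log=z}
step 10 deliver 2→0: —
step 11 deliver 0→3: 3={foll,b=4,log=z}
step 12 deliver 3→0: 0={lead,b=4,log=z}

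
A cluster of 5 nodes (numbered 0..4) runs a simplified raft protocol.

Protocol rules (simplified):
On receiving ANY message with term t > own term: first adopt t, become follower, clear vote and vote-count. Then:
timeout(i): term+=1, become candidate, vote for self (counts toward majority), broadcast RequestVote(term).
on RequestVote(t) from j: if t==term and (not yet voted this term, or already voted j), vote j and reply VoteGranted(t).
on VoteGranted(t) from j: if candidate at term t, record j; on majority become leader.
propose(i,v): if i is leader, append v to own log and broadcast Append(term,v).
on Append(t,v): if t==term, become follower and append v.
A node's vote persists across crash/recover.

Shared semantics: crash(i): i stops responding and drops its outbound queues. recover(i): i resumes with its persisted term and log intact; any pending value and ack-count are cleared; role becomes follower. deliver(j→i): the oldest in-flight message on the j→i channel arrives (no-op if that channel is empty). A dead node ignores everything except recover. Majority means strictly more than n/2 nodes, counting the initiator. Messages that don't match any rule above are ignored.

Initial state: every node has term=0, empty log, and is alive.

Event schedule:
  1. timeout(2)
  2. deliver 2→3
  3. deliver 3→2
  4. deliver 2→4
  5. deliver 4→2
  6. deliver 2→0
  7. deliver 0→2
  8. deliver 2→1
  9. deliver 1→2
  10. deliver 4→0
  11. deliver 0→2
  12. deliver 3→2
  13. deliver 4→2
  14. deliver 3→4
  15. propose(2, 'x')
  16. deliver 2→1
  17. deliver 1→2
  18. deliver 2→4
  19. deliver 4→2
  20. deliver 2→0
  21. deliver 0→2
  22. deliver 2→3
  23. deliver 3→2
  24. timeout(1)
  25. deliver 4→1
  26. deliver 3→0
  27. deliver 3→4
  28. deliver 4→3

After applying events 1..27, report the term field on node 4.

1

[1] timeout(2) → N2(cand t1 [-])
[2] deliver 2→3 → N3(foll t1 [-])
[3] deliver 3→2 → ∅
[4] deliver 2→4 → N4(foll t1 [-])
[5] deliver 4→2 → N2(lead t1 [-])
[6] deliver 2→0 → N0(foll t1 [-])
[7] deliver 0→2 → ∅
[8] deliver 2→1 → N1(foll t1 [-])
[9] deliver 1→2 → ∅
[10] deliver 4→0 → ∅
[11] deliver 0→2 → ∅
[12] deliver 3→2 → ∅
[13] deliver 4→2 → ∅
[14] deliver 3→4 → ∅
[15] propose(2,'x') → N2(lead t1 [x])
[16] deliver 2→1 → N1(foll t1 [x])
[17] deliver 1→2 → ∅
[18] deliver 2→4 → N4(foll t1 [x])
[19] deliver 4→2 → ∅
[20] deliver 2→0 → N0(foll t1 [x])
[21] deliver 0→2 → ∅
[22] deliver 2→3 → N3(foll t1 [x])
[23] deliver 3→2 → ∅
[24] timeout(1) → N1(cand t2 [x])
[25] deliver 4→1 → ∅
[26] deliver 3→0 → ∅
[27] deliver 3→4 → ∅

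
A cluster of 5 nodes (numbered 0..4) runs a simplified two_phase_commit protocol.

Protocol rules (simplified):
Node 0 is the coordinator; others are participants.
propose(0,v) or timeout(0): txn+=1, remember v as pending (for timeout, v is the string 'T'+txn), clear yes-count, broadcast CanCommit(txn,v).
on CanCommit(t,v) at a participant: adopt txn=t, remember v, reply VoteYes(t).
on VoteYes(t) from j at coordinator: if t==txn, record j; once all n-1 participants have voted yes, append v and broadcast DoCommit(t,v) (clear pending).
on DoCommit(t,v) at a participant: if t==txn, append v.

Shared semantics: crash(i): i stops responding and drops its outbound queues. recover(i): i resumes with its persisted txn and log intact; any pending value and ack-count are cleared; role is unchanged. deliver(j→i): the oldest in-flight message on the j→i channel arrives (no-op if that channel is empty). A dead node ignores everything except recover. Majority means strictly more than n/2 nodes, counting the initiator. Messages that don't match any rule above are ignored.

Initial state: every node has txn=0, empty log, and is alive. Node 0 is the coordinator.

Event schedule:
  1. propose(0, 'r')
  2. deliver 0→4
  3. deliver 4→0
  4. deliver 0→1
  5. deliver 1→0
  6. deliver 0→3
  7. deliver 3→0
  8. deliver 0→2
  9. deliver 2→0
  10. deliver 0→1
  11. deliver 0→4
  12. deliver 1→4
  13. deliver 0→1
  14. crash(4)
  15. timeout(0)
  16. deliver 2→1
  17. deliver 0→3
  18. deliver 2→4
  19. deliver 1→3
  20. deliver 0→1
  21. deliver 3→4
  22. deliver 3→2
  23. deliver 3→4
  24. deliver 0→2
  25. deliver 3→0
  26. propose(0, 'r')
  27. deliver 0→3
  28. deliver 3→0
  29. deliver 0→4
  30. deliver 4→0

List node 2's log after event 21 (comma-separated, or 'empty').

empty

after 1 — propose(0,'r'): n0:coor/t1/[-]
after 2 — deliver 0→4: n4:part/t1/[-]
after 3 — deliver 4→0: ·
after 4 — deliver 0→1: n1:part/t1/[-]
after 5 — deliver 1→0: ·
after 6 — deliver 0→3: n3:part/t1/[-]
after 7 — deliver 3→0: ·
after 8 — deliver 0→2: n2:part/t1/[-]
after 9 — deliver 2→0: n0:coor/t1/[r]
after 10 — deliver 0→1: n1:part/t1/[r]
after 11 — deliver 0→4: n4:part/t1/[r]
after 12 — deliver 1→4: ·
after 13 — deliver 0→1: ·
after 14 — crash(4): n4:✗part/t1/[r]
after 15 — timeout(0): n0:coor/t2/[r]
after 16 — deliver 2→1: ·
after 17 — deliver 0→3: n3:part/t1/[r]
after 18 — deliver 2→4: ·
after 19 — deliver 1→3: ·
after 20 — deliver 0→1: n1:part/t2/[r]
after 21 — deliver 3→4: ·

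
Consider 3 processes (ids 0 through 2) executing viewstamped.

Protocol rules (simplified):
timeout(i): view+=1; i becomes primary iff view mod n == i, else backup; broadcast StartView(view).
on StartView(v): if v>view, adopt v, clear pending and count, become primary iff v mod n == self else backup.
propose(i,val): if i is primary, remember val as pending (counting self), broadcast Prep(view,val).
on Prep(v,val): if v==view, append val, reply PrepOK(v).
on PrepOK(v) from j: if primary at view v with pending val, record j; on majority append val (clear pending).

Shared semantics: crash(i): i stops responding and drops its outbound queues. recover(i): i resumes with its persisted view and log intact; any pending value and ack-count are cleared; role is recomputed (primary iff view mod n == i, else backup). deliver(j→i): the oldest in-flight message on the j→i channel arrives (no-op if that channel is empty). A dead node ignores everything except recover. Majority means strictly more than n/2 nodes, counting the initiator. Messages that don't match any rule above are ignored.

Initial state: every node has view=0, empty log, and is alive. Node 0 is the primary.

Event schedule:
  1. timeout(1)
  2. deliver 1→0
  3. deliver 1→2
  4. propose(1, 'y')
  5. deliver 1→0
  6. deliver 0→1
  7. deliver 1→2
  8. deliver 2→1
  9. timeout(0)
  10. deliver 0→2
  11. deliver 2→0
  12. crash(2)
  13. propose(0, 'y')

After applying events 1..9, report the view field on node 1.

1

[1] timeout(1) → N1(prim v1 [-])
[2] deliver 1→0 → N0(back v1 [-])
[3] deliver 1→2 → N2(back v1 [-])
[4] propose(1,'y') → ∅
[5] deliver 1→0 → N0(back v1 [y])
[6] deliver 0→1 → N1(prim v1 [y])
[7] deliver 1→2 → N2(back v1 [y])
[8] deliver 2→1 → ∅
[9] timeout(0) → N0(back v2 [y])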